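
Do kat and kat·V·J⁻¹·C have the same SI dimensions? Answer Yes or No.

Yes

Left side:
  kat = s⁻¹·mol.
Right side:
  kat = mol/s = s⁻¹·mol (catalytic activity).
  V = W/A (potential = power per current),
      = kg·m²·s⁻³·A⁻¹.
  J = N·m (work = force × distance),
      = kg·m²·s⁻².
  So J⁻¹ = kg⁻¹·m⁻²·s².
  C = A·s = s·A (charge = current × time).
  Combining: kat·V·J⁻¹·C = (s⁻¹·mol) · (kg·m²·s⁻³·A⁻¹) · (kg⁻¹·m⁻²·s²) · (s·A) = s⁻¹·mol.
Both reduce to s⁻¹·mol.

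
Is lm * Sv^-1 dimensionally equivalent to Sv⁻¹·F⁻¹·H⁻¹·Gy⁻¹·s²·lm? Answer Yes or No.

No

Left side:
  lm = cd.
  Sv = m²·s⁻².
  So Sv⁻¹ = m⁻²·s².
  Combining: lm·Sv⁻¹ = cd · (m⁻²·s²) = m⁻²·s²·cd.
Right side:
  Sv = J/kg (equivalent dose = energy per mass),
      = m²·s⁻².
  So Sv⁻¹ = m⁻²·s².
  F = C/V (capacitance = charge per voltage),
      = A·s/(kg·m²·s⁻³·A⁻¹) (substituting C and V),
      = kg⁻¹·m⁻²·s⁴·A².
  So F⁻¹ = kg·m²·s⁻⁴·A⁻².
  H = Wb/A (inductance = flux per current),
      = kg·m²·s⁻²·A⁻².
  So H⁻¹ = kg⁻¹·m⁻²·s²·A².
  Gy = J/kg (absorbed dose = energy per mass),
      = m²·s⁻².
  So Gy⁻¹ = m⁻²·s².
  lm = cd·sr = cd (luminous flux; sr is dimensionless).
  Combining: Sv⁻¹·F⁻¹·H⁻¹·Gy⁻¹·s²·lm = (m⁻²·s²) · (kg·m²·s⁻⁴·A⁻²) · (kg⁻¹·m⁻²·s²·A²) · (m⁻²·s²) · s² · cd = m⁻⁴·s⁴·cd.
Left is m⁻²·s²·cd; right is m⁻⁴·s⁴·cd — different.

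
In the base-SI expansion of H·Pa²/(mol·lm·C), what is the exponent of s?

-7

H = kg·m²·s⁻²·A⁻².
Pa = kg·m⁻¹·s⁻².
So Pa² = kg²·m⁻²·s⁻⁴.
lm = cd.
So lm⁻¹ = cd⁻¹.
C = s·A.
So C⁻¹ = s⁻¹·A⁻¹.
Combining: H·Pa²·mol⁻¹·lm⁻¹·C⁻¹ = (kg·m²·s⁻²·A⁻²) · (kg²·m⁻²·s⁻⁴) · mol⁻¹ · cd⁻¹ · (s⁻¹·A⁻¹) = kg³·s⁻⁷·A⁻³·mol⁻¹·cd⁻¹.
The exponent of s is -7.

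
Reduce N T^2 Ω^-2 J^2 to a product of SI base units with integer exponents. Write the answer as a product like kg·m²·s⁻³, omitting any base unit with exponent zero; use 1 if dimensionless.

N = kg·m/s² = kg·m·s⁻² (force = mass × acceleration).
T = Wb/m² (flux density = flux per area),
    = kg·s⁻²·A⁻¹.
So T² = kg²·s⁻⁴·A⁻².
Ω = V/A (resistance = voltage per current),
    = kg·m²·s⁻³·A⁻².
So Ω⁻² = kg⁻²·m⁻⁴·s⁶·A⁴.
J = N·m (work = force × distance),
    = kg·m²·s⁻².
So J² = kg²·m⁴·s⁻⁴.
Combining: N·T²·Ω⁻²·J² = (kg·m·s⁻²) · (kg²·s⁻⁴·A⁻²) · (kg⁻²·m⁻⁴·s⁶·A⁴) · (kg²·m⁴·s⁻⁴) = kg³·m·s⁻⁴·A².

kg³·m·s⁻⁴·A²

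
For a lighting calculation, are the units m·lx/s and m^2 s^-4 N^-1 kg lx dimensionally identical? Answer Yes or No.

No

Left side:
  lx = lm/m² (illuminance = luminous flux per area),
      = m⁻²·cd.
  Combining: m·s⁻¹·lx = m · s⁻¹ · (m⁻²·cd) = m⁻¹·s⁻¹·cd.
Right side:
  N = kg·m·s⁻².
  So N⁻¹ = kg⁻¹·m⁻¹·s².
  lx = m⁻²·cd.
  Combining: m²·s⁻⁴·N⁻¹·kg·lx = m² · s⁻⁴ · (kg⁻¹·m⁻¹·s²) · kg · (m⁻²·cd) = m⁻¹·s⁻²·cd.
Left is m⁻¹·s⁻¹·cd; right is m⁻¹·s⁻²·cd — different.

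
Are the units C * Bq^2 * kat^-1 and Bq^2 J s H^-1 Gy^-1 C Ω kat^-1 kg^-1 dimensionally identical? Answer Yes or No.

Yes

Left side:
  C = A·s = s·A (charge = current × time).
  Bq = 1/s = s⁻¹ (activity is decays per second).
  So Bq² = s⁻².
  kat = mol/s = s⁻¹·mol (catalytic activity).
  So kat⁻¹ = s·mol⁻¹.
  Combining: C·Bq²·kat⁻¹ = (s·A) · s⁻² · (s·mol⁻¹) = A·mol⁻¹.
Right side:
  Bq = s⁻¹.
  So Bq² = s⁻².
  J = kg·m²·s⁻².
  H = kg·m²·s⁻²·A⁻².
  So H⁻¹ = kg⁻¹·m⁻²·s²·A².
  Gy = m²·s⁻².
  So Gy⁻¹ = m⁻²·s².
  C = s·A.
  Ω = kg·m²·s⁻³·A⁻².
  kat = s⁻¹·mol.
  So kat⁻¹ = s·mol⁻¹.
  Combining: Bq²·J·s·H⁻¹·Gy⁻¹·C·Ω·kat⁻¹·kg⁻¹ = s⁻² · (kg·m²·s⁻²) · s · (kg⁻¹·m⁻²·s²·A²) · (m⁻²·s²) · (s·A) · (kg·m²·s⁻³·A⁻²) · (s·mol⁻¹) · kg⁻¹ = A·mol⁻¹.
Both reduce to A·mol⁻¹.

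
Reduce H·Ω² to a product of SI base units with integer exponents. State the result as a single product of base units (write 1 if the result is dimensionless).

H = Wb/A (inductance = flux per current),
    = kg·m²·s⁻²·A⁻².
Ω = V/A (resistance = voltage per current),
    = kg·m²·s⁻³·A⁻².
So Ω² = kg²·m⁴·s⁻⁶·A⁻⁴.
Combining: H·Ω² = (kg·m²·s⁻²·A⁻²) · (kg²·m⁴·s⁻⁶·A⁻⁴) = kg³·m⁶·s⁻⁸·A⁻⁶.

kg³·m⁶·s⁻⁸·A⁻⁶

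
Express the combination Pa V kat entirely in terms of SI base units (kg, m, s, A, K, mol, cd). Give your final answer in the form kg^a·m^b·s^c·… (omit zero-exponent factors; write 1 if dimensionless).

kg²·m·s⁻⁶·A⁻¹·mol

Pa = N/m² (pressure = force per area),
    = kg·m⁻¹·s⁻².
V = W/A (potential = power per current),
    = kg·m²·s⁻³·A⁻¹.
kat = mol/s = s⁻¹·mol (catalytic activity).
Combining: Pa·V·kat = (kg·m⁻¹·s⁻²) · (kg·m²·s⁻³·A⁻¹) · (s⁻¹·mol) = kg²·m·s⁻⁶·A⁻¹·mol.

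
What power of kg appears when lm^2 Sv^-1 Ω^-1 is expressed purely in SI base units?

-1

lm = cd·sr = cd (luminous flux; sr is dimensionless).
So lm² = cd².
Sv = J/kg (equivalent dose = energy per mass),
    = m²·s⁻².
So Sv⁻¹ = m⁻²·s².
Ω = V/A (resistance = voltage per current),
    = kg·m²·s⁻³·A⁻².
So Ω⁻¹ = kg⁻¹·m⁻²·s³·A².
Combining: lm²·Sv⁻¹·Ω⁻¹ = cd² · (m⁻²·s²) · (kg⁻¹·m⁻²·s³·A²) = kg⁻¹·m⁻⁴·s⁵·A²·cd².
The exponent of kg is -1.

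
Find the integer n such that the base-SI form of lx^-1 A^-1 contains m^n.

lx = m⁻²·cd.
So lx⁻¹ = m²·cd⁻¹.
Combining: lx⁻¹·A⁻¹ = (m²·cd⁻¹) · A⁻¹ = m²·A⁻¹·cd⁻¹.
The exponent of m is 2.

2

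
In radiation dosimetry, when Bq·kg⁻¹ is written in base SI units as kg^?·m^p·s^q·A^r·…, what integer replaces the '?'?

-1

Bq = 1/s = s⁻¹ (activity is decays per second).
Combining: Bq·kg⁻¹ = s⁻¹ · kg⁻¹ = kg⁻¹·s⁻¹.
The exponent of kg is -1.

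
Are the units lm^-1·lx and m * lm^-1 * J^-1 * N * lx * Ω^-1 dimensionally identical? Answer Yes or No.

Left side:
  lm = cd·sr = cd (luminous flux; sr is dimensionless).
  So lm⁻¹ = cd⁻¹.
  lx = lm/m² (illuminance = luminous flux per area),
      = m⁻²·cd.
  Combining: lm⁻¹·lx = cd⁻¹ · (m⁻²·cd) = m⁻².
Right side:
  lm = cd·sr = cd (luminous flux; sr is dimensionless).
  So lm⁻¹ = cd⁻¹.
  J = N·m (work = force × distance),
      = kg·m²·s⁻².
  So J⁻¹ = kg⁻¹·m⁻²·s².
  N = kg·m/s² = kg·m·s⁻² (force = mass × acceleration).
  lx = lm/m² (illuminance = luminous flux per area),
      = m⁻²·cd.
  Ω = V/A (resistance = voltage per current),
      = kg·m²·s⁻³·A⁻².
  So Ω⁻¹ = kg⁻¹·m⁻²·s³·A².
  Combining: m·lm⁻¹·J⁻¹·N·lx·Ω⁻¹ = m · cd⁻¹ · (kg⁻¹·m⁻²·s²) · (kg·m·s⁻²) · (m⁻²·cd) · (kg⁻¹·m⁻²·s³·A²) = kg⁻¹·m⁻⁴·s³·A².
Left is m⁻²; right is kg⁻¹·m⁻⁴·s³·A² — different.

No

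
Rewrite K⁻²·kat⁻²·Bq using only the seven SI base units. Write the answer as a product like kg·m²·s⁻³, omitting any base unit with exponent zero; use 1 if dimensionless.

s·K⁻²·mol⁻²

kat = s⁻¹·mol.
So kat⁻² = s²·mol⁻².
Bq = s⁻¹.
Combining: K⁻²·kat⁻²·Bq = K⁻² · (s²·mol⁻²) · s⁻¹ = s·K⁻²·mol⁻².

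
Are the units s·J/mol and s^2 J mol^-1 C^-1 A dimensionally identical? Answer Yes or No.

Left side:
  J = kg·m²·s⁻².
  Combining: s·mol⁻¹·J = s · mol⁻¹ · (kg·m²·s⁻²) = kg·m²·s⁻¹·mol⁻¹.
Right side:
  J = kg·m²·s⁻².
  C = s·A.
  So C⁻¹ = s⁻¹·A⁻¹.
  Combining: s²·J·mol⁻¹·C⁻¹·A = s² · (kg·m²·s⁻²) · mol⁻¹ · (s⁻¹·A⁻¹) · A = kg·m²·s⁻¹·mol⁻¹.
Both reduce to kg·m²·s⁻¹·mol⁻¹.

Yes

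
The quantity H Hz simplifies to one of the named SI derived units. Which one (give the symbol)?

Ω

H = kg·m²·s⁻²·A⁻².
Hz = s⁻¹.
Combining: H·Hz = (kg·m²·s⁻²·A⁻²) · s⁻¹ = kg·m²·s⁻³·A⁻².
kg·m²·s⁻³·A⁻² is the base-SI form of the ohm.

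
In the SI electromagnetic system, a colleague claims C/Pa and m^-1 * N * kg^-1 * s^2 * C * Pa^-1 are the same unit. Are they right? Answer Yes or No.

Yes

Left side:
  Pa = N/m² (pressure = force per area),
      = kg·m⁻¹·s⁻².
  So Pa⁻¹ = kg⁻¹·m·s².
  C = A·s = s·A (charge = current × time).
  Combining: Pa⁻¹·C = (kg⁻¹·m·s²) · (s·A) = kg⁻¹·m·s³·A.
Right side:
  N = kg·m·s⁻².
  C = s·A.
  Pa = kg·m⁻¹·s⁻².
  So Pa⁻¹ = kg⁻¹·m·s².
  Combining: m⁻¹·N·kg⁻¹·s²·C·Pa⁻¹ = m⁻¹ · (kg·m·s⁻²) · kg⁻¹ · s² · (s·A) · (kg⁻¹·m·s²) = kg⁻¹·m·s³·A.
Both reduce to kg⁻¹·m·s³·A.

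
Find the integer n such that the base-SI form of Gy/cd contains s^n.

Gy = m²·s⁻².
Combining: Gy·cd⁻¹ = (m²·s⁻²) · cd⁻¹ = m²·s⁻²·cd⁻¹.
The exponent of s is -2.

-2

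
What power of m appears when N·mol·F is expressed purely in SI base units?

N = kg·m/s² = kg·m·s⁻² (force = mass × acceleration).
F = C/V (capacitance = charge per voltage),
    = A·s/(kg·m²·s⁻³·A⁻¹) (substituting C and V),
    = kg⁻¹·m⁻²·s⁴·A².
Combining: N·mol·F = (kg·m·s⁻²) · mol · (kg⁻¹·m⁻²·s⁴·A²) = m⁻¹·s²·A²·mol.
The exponent of m is -1.

-1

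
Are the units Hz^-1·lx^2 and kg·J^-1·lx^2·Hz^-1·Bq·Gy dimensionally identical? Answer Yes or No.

No

Left side:
  Hz = 1/s = s⁻¹ (frequency is cycles per second).
  So Hz⁻¹ = s.
  lx = lm/m² (illuminance = luminous flux per area),
      = m⁻²·cd.
  So lx² = m⁻⁴·cd².
  Combining: Hz⁻¹·lx² = s · (m⁻⁴·cd²) = m⁻⁴·s·cd².
Right side:
  J = N·m (work = force × distance),
      = kg·m²·s⁻².
  So J⁻¹ = kg⁻¹·m⁻²·s².
  lx = lm/m² (illuminance = luminous flux per area),
      = m⁻²·cd.
  So lx² = m⁻⁴·cd².
  Hz = 1/s = s⁻¹ (frequency is cycles per second).
  So Hz⁻¹ = s.
  Bq = 1/s = s⁻¹ (activity is decays per second).
  Gy = J/kg (absorbed dose = energy per mass),
      = m²·s⁻².
  Combining: kg·J⁻¹·lx²·Hz⁻¹·Bq·Gy = kg · (kg⁻¹·m⁻²·s²) · (m⁻⁴·cd²) · s · s⁻¹ · (m²·s⁻²) = m⁻⁴·cd².
Left is m⁻⁴·s·cd²; right is m⁻⁴·cd² — different.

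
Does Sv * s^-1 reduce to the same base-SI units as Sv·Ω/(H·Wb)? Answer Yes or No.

Left side:
  Sv = J/kg (equivalent dose = energy per mass),
      = m²·s⁻².
  Combining: Sv·s⁻¹ = (m²·s⁻²) · s⁻¹ = m²·s⁻³.
Right side:
  Sv = J/kg (equivalent dose = energy per mass),
      = m²·s⁻².
  H = Wb/A (inductance = flux per current),
      = kg·m²·s⁻²·A⁻².
  So H⁻¹ = kg⁻¹·m⁻²·s²·A².
  Ω = V/A (resistance = voltage per current),
      = kg·m²·s⁻³·A⁻².
  Wb = V·s (flux: a volt is a weber per second),
      = kg·m²·s⁻²·A⁻¹.
  So Wb⁻¹ = kg⁻¹·m⁻²·s²·A.
  Combining: Sv·H⁻¹·Ω·Wb⁻¹ = (m²·s⁻²) · (kg⁻¹·m⁻²·s²·A²) · (kg·m²·s⁻³·A⁻²) · (kg⁻¹·m⁻²·s²·A) = kg⁻¹·s⁻¹·A.
Left is m²·s⁻³; right is kg⁻¹·s⁻¹·A — different.

No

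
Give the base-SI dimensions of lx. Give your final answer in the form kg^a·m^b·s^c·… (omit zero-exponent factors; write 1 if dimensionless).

lx = lm/m² (illuminance = luminous flux per area),
    = m⁻²·cd.

m⁻²·cd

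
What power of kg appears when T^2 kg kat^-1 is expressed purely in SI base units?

3

T = Wb/m² (flux density = flux per area),
    = kg·s⁻²·A⁻¹.
So T² = kg²·s⁻⁴·A⁻².
kat = mol/s = s⁻¹·mol (catalytic activity).
So kat⁻¹ = s·mol⁻¹.
Combining: T²·kg·kat⁻¹ = (kg²·s⁻⁴·A⁻²) · kg · (s·mol⁻¹) = kg³·s⁻³·A⁻²·mol⁻¹.
The exponent of kg is 3.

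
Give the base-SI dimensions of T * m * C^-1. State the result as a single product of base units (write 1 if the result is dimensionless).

kg·m·s⁻³·A⁻²

T = Wb/m² (flux density = flux per area),
    = kg·s⁻²·A⁻¹.
C = A·s = s·A (charge = current × time).
So C⁻¹ = s⁻¹·A⁻¹.
Combining: T·m·C⁻¹ = (kg·s⁻²·A⁻¹) · m · (s⁻¹·A⁻¹) = kg·m·s⁻³·A⁻².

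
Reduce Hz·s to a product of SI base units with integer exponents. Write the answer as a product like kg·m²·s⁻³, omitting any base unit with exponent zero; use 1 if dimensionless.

Hz = s⁻¹.
Combining: Hz·s = s⁻¹ · s = 1.

1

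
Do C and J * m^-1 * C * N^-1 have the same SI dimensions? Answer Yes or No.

Yes

Left side:
  C = s·A.
Right side:
  J = N·m (work = force × distance),
      = kg·m²·s⁻².
  C = A·s = s·A (charge = current × time).
  N = kg·m/s² = kg·m·s⁻² (force = mass × acceleration).
  So N⁻¹ = kg⁻¹·m⁻¹·s².
  Combining: J·m⁻¹·C·N⁻¹ = (kg·m²·s⁻²) · m⁻¹ · (s·A) · (kg⁻¹·m⁻¹·s²) = s·A.
Both reduce to s·A.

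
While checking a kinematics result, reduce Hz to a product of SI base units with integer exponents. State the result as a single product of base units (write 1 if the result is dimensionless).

Hz = 1/s = s⁻¹ (frequency is cycles per second).

s⁻¹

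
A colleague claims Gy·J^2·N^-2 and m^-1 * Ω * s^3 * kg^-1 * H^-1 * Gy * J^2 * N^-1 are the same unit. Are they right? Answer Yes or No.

Yes

Left side:
  Gy = m²·s⁻².
  J = kg·m²·s⁻².
  So J² = kg²·m⁴·s⁻⁴.
  N = kg·m·s⁻².
  So N⁻² = kg⁻²·m⁻²·s⁴.
  Combining: Gy·J²·N⁻² = (m²·s⁻²) · (kg²·m⁴·s⁻⁴) · (kg⁻²·m⁻²·s⁴) = m⁴·s⁻².
Right side:
  Ω = V/A (resistance = voltage per current),
      = kg·m²·s⁻³·A⁻².
  H = Wb/A (inductance = flux per current),
      = kg·m²·s⁻²·A⁻².
  So H⁻¹ = kg⁻¹·m⁻²·s²·A².
  Gy = J/kg (absorbed dose = energy per mass),
      = m²·s⁻².
  J = N·m (work = force × distance),
      = kg·m²·s⁻².
  So J² = kg²·m⁴·s⁻⁴.
  N = kg·m/s² = kg·m·s⁻² (force = mass × acceleration).
  So N⁻¹ = kg⁻¹·m⁻¹·s².
  Combining: m⁻¹·Ω·s³·kg⁻¹·H⁻¹·Gy·J²·N⁻¹ = m⁻¹ · (kg·m²·s⁻³·A⁻²) · s³ · kg⁻¹ · (kg⁻¹·m⁻²·s²·A²) · (m²·s⁻²) · (kg²·m⁴·s⁻⁴) · (kg⁻¹·m⁻¹·s²) = m⁴·s⁻².
Both reduce to m⁴·s⁻².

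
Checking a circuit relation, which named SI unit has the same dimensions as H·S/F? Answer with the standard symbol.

Ω

H = Wb/A (inductance = flux per current),
    = kg·m²·s⁻²·A⁻².
F = C/V (capacitance = charge per voltage),
    = A·s/(kg·m²·s⁻³·A⁻¹) (substituting C and V),
    = kg⁻¹·m⁻²·s⁴·A².
So F⁻¹ = kg·m²·s⁻⁴·A⁻².
S = 1/Ω (conductance is reciprocal resistance),
    = kg⁻¹·m⁻²·s³·A².
Combining: H·F⁻¹·S = (kg·m²·s⁻²·A⁻²) · (kg·m²·s⁻⁴·A⁻²) · (kg⁻¹·m⁻²·s³·A²) = kg·m²·s⁻³·A⁻².
kg·m²·s⁻³·A⁻² is the base-SI form of the ohm.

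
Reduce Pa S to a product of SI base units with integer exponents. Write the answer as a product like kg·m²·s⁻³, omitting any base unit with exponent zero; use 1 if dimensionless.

Pa = kg·m⁻¹·s⁻².
S = kg⁻¹·m⁻²·s³·A².
Combining: Pa·S = (kg·m⁻¹·s⁻²) · (kg⁻¹·m⁻²·s³·A²) = m⁻³·s·A².

m⁻³·s·A²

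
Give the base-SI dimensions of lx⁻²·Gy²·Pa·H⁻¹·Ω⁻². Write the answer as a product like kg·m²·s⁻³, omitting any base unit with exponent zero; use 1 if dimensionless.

kg⁻²·m·s²·A⁶·cd⁻²

lx = m⁻²·cd.
So lx⁻² = m⁴·cd⁻².
Gy = m²·s⁻².
So Gy² = m⁴·s⁻⁴.
Pa = kg·m⁻¹·s⁻².
H = kg·m²·s⁻²·A⁻².
So H⁻¹ = kg⁻¹·m⁻²·s²·A².
Ω = kg·m²·s⁻³·A⁻².
So Ω⁻² = kg⁻²·m⁻⁴·s⁶·A⁴.
Combining: lx⁻²·Gy²·Pa·H⁻¹·Ω⁻² = (m⁴·cd⁻²) · (m⁴·s⁻⁴) · (kg·m⁻¹·s⁻²) · (kg⁻¹·m⁻²·s²·A²) · (kg⁻²·m⁻⁴·s⁶·A⁴) = kg⁻²·m·s²·A⁶·cd⁻².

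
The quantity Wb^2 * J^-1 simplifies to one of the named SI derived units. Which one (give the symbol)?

Wb = kg·m²·s⁻²·A⁻¹.
So Wb² = kg²·m⁴·s⁻⁴·A⁻².
J = kg·m²·s⁻².
So J⁻¹ = kg⁻¹·m⁻²·s².
Combining: Wb²·J⁻¹ = (kg²·m⁴·s⁻⁴·A⁻²) · (kg⁻¹·m⁻²·s²) = kg·m²·s⁻²·A⁻².
kg·m²·s⁻²·A⁻² is the base-SI form of the henry.

H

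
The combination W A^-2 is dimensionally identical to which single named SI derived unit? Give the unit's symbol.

W = J/s (power = energy per time),
    = kg·m²·s⁻³.
Combining: W·A⁻² = (kg·m²·s⁻³) · A⁻² = kg·m²·s⁻³·A⁻².
kg·m²·s⁻³·A⁻² is the base-SI form of the ohm.

Ω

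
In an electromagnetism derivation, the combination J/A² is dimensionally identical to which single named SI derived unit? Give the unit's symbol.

J = N·m (work = force × distance),
    = kg·m²·s⁻².
Combining: J·A⁻² = (kg·m²·s⁻²) · A⁻² = kg·m²·s⁻²·A⁻².
kg·m²·s⁻²·A⁻² is the base-SI form of the henry.

H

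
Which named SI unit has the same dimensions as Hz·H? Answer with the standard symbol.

Ω

Hz = s⁻¹.
H = kg·m²·s⁻²·A⁻².
Combining: Hz·H = s⁻¹ · (kg·m²·s⁻²·A⁻²) = kg·m²·s⁻³·A⁻².
kg·m²·s⁻³·A⁻² is the base-SI form of the ohm.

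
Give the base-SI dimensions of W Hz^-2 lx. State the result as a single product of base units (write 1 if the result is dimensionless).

kg·s⁻¹·cd

W = J/s (power = energy per time),
    = kg·m²·s⁻³.
Hz = 1/s = s⁻¹ (frequency is cycles per second).
So Hz⁻² = s².
lx = lm/m² (illuminance = luminous flux per area),
    = m⁻²·cd.
Combining: W·Hz⁻²·lx = (kg·m²·s⁻³) · s² · (m⁻²·cd) = kg·s⁻¹·cd.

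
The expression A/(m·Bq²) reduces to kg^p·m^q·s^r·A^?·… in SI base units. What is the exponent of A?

Bq = 1/s = s⁻¹ (activity is decays per second).
So Bq⁻² = s².
Combining: m⁻¹·Bq⁻²·A = m⁻¹ · s² · A = m⁻¹·s²·A.
The exponent of A is 1.

1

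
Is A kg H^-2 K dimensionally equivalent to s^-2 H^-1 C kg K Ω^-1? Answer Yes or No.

Yes

Left side:
  H = Wb/A (inductance = flux per current),
      = kg·m²·s⁻²·A⁻².
  So H⁻² = kg⁻²·m⁻⁴·s⁴·A⁴.
  Combining: A·kg·H⁻²·K = A · kg · (kg⁻²·m⁻⁴·s⁴·A⁴) · K = kg⁻¹·m⁻⁴·s⁴·A⁵·K.
Right side:
  H = Wb/A (inductance = flux per current),
      = kg·m²·s⁻²·A⁻².
  So H⁻¹ = kg⁻¹·m⁻²·s²·A².
  C = A·s = s·A (charge = current × time).
  Ω = V/A (resistance = voltage per current),
      = kg·m²·s⁻³·A⁻².
  So Ω⁻¹ = kg⁻¹·m⁻²·s³·A².
  Combining: s⁻²·H⁻¹·C·kg·K·Ω⁻¹ = s⁻² · (kg⁻¹·m⁻²·s²·A²) · (s·A) · kg · K · (kg⁻¹·m⁻²·s³·A²) = kg⁻¹·m⁻⁴·s⁴·A⁵·K.
Both reduce to kg⁻¹·m⁻⁴·s⁴·A⁵·K.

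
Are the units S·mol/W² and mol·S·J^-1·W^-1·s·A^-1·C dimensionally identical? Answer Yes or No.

No

Left side:
  S = 1/Ω (conductance is reciprocal resistance),
      = kg⁻¹·m⁻²·s³·A².
  W = J/s (power = energy per time),
      = kg·m²·s⁻³.
  So W⁻² = kg⁻²·m⁻⁴·s⁶.
  Combining: S·mol·W⁻² = (kg⁻¹·m⁻²·s³·A²) · mol · (kg⁻²·m⁻⁴·s⁶) = kg⁻³·m⁻⁶·s⁹·A²·mol.
Right side:
  S = kg⁻¹·m⁻²·s³·A².
  J = kg·m²·s⁻².
  So J⁻¹ = kg⁻¹·m⁻²·s².
  W = kg·m²·s⁻³.
  So W⁻¹ = kg⁻¹·m⁻²·s³.
  C = s·A.
  Combining: mol·S·J⁻¹·W⁻¹·s·A⁻¹·C = mol · (kg⁻¹·m⁻²·s³·A²) · (kg⁻¹·m⁻²·s²) · (kg⁻¹·m⁻²·s³) · s · A⁻¹ · (s·A) = kg⁻³·m⁻⁶·s¹⁰·A²·mol.
Left is kg⁻³·m⁻⁶·s⁹·A²·mol; right is kg⁻³·m⁻⁶·s¹⁰·A²·mol — different.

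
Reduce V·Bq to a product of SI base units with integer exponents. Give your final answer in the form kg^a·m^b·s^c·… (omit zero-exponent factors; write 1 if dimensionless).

kg·m²·s⁻⁴·A⁻¹

V = W/A (potential = power per current),
    = kg·m²·s⁻³·A⁻¹.
Bq = 1/s = s⁻¹ (activity is decays per second).
Combining: V·Bq = (kg·m²·s⁻³·A⁻¹) · s⁻¹ = kg·m²·s⁻⁴·A⁻¹.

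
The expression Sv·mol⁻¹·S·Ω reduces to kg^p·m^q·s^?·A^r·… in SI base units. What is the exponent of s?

Sv = J/kg (equivalent dose = energy per mass),
    = m²·s⁻².
S = 1/Ω (conductance is reciprocal resistance),
    = kg⁻¹·m⁻²·s³·A².
Ω = V/A (resistance = voltage per current),
    = kg·m²·s⁻³·A⁻².
Combining: Sv·mol⁻¹·S·Ω = (m²·s⁻²) · mol⁻¹ · (kg⁻¹·m⁻²·s³·A²) · (kg·m²·s⁻³·A⁻²) = m²·s⁻²·mol⁻¹.
The exponent of s is -2.

-2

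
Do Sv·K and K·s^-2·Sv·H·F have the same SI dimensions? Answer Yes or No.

Yes

Left side:
  Sv = J/kg (equivalent dose = energy per mass),
      = m²·s⁻².
  Combining: Sv·K = (m²·s⁻²) · K = m²·s⁻²·K.
Right side:
  Sv = J/kg (equivalent dose = energy per mass),
      = m²·s⁻².
  H = Wb/A (inductance = flux per current),
      = kg·m²·s⁻²·A⁻².
  F = C/V (capacitance = charge per voltage),
      = A·s/(kg·m²·s⁻³·A⁻¹) (substituting C and V),
      = kg⁻¹·m⁻²·s⁴·A².
  Combining: K·s⁻²·Sv·H·F = K · s⁻² · (m²·s⁻²) · (kg·m²·s⁻²·A⁻²) · (kg⁻¹·m⁻²·s⁴·A²) = m²·s⁻²·K.
Both reduce to m²·s⁻²·K.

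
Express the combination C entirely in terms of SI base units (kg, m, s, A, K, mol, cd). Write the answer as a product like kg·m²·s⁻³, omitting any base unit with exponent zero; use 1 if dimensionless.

C = s·A.

s·A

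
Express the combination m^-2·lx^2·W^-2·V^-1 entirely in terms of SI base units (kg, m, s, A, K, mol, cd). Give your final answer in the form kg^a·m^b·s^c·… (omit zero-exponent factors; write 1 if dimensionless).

lx = lm/m² (illuminance = luminous flux per area),
    = m⁻²·cd.
So lx² = m⁻⁴·cd².
W = J/s (power = energy per time),
    = kg·m²·s⁻³.
So W⁻² = kg⁻²·m⁻⁴·s⁶.
V = W/A (potential = power per current),
    = kg·m²·s⁻³·A⁻¹.
So V⁻¹ = kg⁻¹·m⁻²·s³·A.
Combining: m⁻²·lx²·W⁻²·V⁻¹ = m⁻² · (m⁻⁴·cd²) · (kg⁻²·m⁻⁴·s⁶) · (kg⁻¹·m⁻²·s³·A) = kg⁻³·m⁻¹²·s⁹·A·cd².

kg⁻³·m⁻¹²·s⁹·A·cd²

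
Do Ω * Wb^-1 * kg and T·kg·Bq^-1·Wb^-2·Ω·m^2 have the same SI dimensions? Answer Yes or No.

No

Left side:
  Ω = kg·m²·s⁻³·A⁻².
  Wb = kg·m²·s⁻²·A⁻¹.
  So Wb⁻¹ = kg⁻¹·m⁻²·s²·A.
  Combining: Ω·Wb⁻¹·kg = (kg·m²·s⁻³·A⁻²) · (kg⁻¹·m⁻²·s²·A) · kg = kg·s⁻¹·A⁻¹.
Right side:
  T = Wb/m² (flux density = flux per area),
      = kg·s⁻²·A⁻¹.
  Bq = 1/s = s⁻¹ (activity is decays per second).
  So Bq⁻¹ = s.
  Wb = V·s (flux: a volt is a weber per second),
      = kg·m²·s⁻²·A⁻¹.
  So Wb⁻² = kg⁻²·m⁻⁴·s⁴·A².
  Ω = V/A (resistance = voltage per current),
      = kg·m²·s⁻³·A⁻².
  Combining: T·kg·Bq⁻¹·Wb⁻²·Ω·m² = (kg·s⁻²·A⁻¹) · kg · s · (kg⁻²·m⁻⁴·s⁴·A²) · (kg·m²·s⁻³·A⁻²) · m² = kg·A⁻¹.
Left is kg·s⁻¹·A⁻¹; right is kg·A⁻¹ — different.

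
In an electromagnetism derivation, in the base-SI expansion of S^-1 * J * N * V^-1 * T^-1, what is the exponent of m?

S = 1/Ω (conductance is reciprocal resistance),
    = kg⁻¹·m⁻²·s³·A².
So S⁻¹ = kg·m²·s⁻³·A⁻².
J = N·m (work = force × distance),
    = kg·m²·s⁻².
N = kg·m/s² = kg·m·s⁻² (force = mass × acceleration).
V = W/A (potential = power per current),
    = kg·m²·s⁻³·A⁻¹.
So V⁻¹ = kg⁻¹·m⁻²·s³·A.
T = Wb/m² (flux density = flux per area),
    = kg·s⁻²·A⁻¹.
So T⁻¹ = kg⁻¹·s²·A.
Combining: S⁻¹·J·N·V⁻¹·T⁻¹ = (kg·m²·s⁻³·A⁻²) · (kg·m²·s⁻²) · (kg·m·s⁻²) · (kg⁻¹·m⁻²·s³·A) · (kg⁻¹·s²·A) = kg·m³·s⁻².
The exponent of m is 3.

3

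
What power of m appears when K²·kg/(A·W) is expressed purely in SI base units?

-2

W = kg·m²·s⁻³.
So W⁻¹ = kg⁻¹·m⁻²·s³.
Combining: A⁻¹·W⁻¹·K²·kg = A⁻¹ · (kg⁻¹·m⁻²·s³) · K² · kg = m⁻²·s³·A⁻¹·K².
The exponent of m is -2.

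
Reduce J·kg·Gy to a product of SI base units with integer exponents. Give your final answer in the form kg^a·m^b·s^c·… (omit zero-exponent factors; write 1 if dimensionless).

J = kg·m²·s⁻².
Gy = m²·s⁻².
Combining: J·kg·Gy = (kg·m²·s⁻²) · kg · (m²·s⁻²) = kg²·m⁴·s⁻⁴.

kg²·m⁴·s⁻⁴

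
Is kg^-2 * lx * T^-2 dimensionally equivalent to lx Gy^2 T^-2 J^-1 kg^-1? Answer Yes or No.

Left side:
  lx = lm/m² (illuminance = luminous flux per area),
      = m⁻²·cd.
  T = Wb/m² (flux density = flux per area),
      = kg·s⁻²·A⁻¹.
  So T⁻² = kg⁻²·s⁴·A².
  Combining: kg⁻²·lx·T⁻² = kg⁻² · (m⁻²·cd) · (kg⁻²·s⁴·A²) = kg⁻⁴·m⁻²·s⁴·A²·cd.
Right side:
  lx = lm/m² (illuminance = luminous flux per area),
      = m⁻²·cd.
  Gy = J/kg (absorbed dose = energy per mass),
      = m²·s⁻².
  So Gy² = m⁴·s⁻⁴.
  T = Wb/m² (flux density = flux per area),
      = kg·s⁻²·A⁻¹.
  So T⁻² = kg⁻²·s⁴·A².
  J = N·m (work = force × distance),
      = kg·m²·s⁻².
  So J⁻¹ = kg⁻¹·m⁻²·s².
  Combining: lx·Gy²·T⁻²·J⁻¹·kg⁻¹ = (m⁻²·cd) · (m⁴·s⁻⁴) · (kg⁻²·s⁴·A²) · (kg⁻¹·m⁻²·s²) · kg⁻¹ = kg⁻⁴·s²·A²·cd.
Left is kg⁻⁴·m⁻²·s⁴·A²·cd; right is kg⁻⁴·s²·A²·cd — different.

No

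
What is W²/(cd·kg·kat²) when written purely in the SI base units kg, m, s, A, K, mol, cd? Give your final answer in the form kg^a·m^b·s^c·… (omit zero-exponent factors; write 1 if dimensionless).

W = J/s (power = energy per time),
    = kg·m²·s⁻³.
So W² = kg²·m⁴·s⁻⁶.
kat = mol/s = s⁻¹·mol (catalytic activity).
So kat⁻² = s²·mol⁻².
Combining: cd⁻¹·kg⁻¹·W²·kat⁻² = cd⁻¹ · kg⁻¹ · (kg²·m⁴·s⁻⁶) · (s²·mol⁻²) = kg·m⁴·s⁻⁴·mol⁻²·cd⁻¹.

kg·m⁴·s⁻⁴·mol⁻²·cd⁻¹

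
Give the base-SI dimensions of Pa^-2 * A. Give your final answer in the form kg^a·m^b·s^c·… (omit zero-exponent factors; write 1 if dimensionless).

Pa = N/m² (pressure = force per area),
    = kg·m⁻¹·s⁻².
So Pa⁻² = kg⁻²·m²·s⁴.
Combining: Pa⁻²·A = (kg⁻²·m²·s⁴) · A = kg⁻²·m²·s⁴·A.

kg⁻²·m²·s⁴·A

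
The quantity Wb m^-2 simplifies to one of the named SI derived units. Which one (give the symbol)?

T

Wb = kg·m²·s⁻²·A⁻¹.
Combining: Wb·m⁻² = (kg·m²·s⁻²·A⁻¹) · m⁻² = kg·s⁻²·A⁻¹.
kg·s⁻²·A⁻¹ is the base-SI form of the tesla.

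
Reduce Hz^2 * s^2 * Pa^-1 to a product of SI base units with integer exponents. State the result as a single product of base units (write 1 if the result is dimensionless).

kg⁻¹·m·s²

Hz = s⁻¹.
So Hz² = s⁻².
Pa = kg·m⁻¹·s⁻².
So Pa⁻¹ = kg⁻¹·m·s².
Combining: Hz²·s²·Pa⁻¹ = s⁻² · s² · (kg⁻¹·m·s²) = kg⁻¹·m·s².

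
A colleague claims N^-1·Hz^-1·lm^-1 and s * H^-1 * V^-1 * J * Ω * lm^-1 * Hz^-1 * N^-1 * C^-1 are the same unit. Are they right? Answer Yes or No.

Yes

Left side:
  N = kg·m/s² = kg·m·s⁻² (force = mass × acceleration).
  So N⁻¹ = kg⁻¹·m⁻¹·s².
  Hz = 1/s = s⁻¹ (frequency is cycles per second).
  So Hz⁻¹ = s.
  lm = cd·sr = cd (luminous flux; sr is dimensionless).
  So lm⁻¹ = cd⁻¹.
  Combining: N⁻¹·Hz⁻¹·lm⁻¹ = (kg⁻¹·m⁻¹·s²) · s · cd⁻¹ = kg⁻¹·m⁻¹·s³·cd⁻¹.
Right side:
  H = Wb/A (inductance = flux per current),
      = kg·m²·s⁻²·A⁻².
  So H⁻¹ = kg⁻¹·m⁻²·s²·A².
  V = W/A (potential = power per current),
      = kg·m²·s⁻³·A⁻¹.
  So V⁻¹ = kg⁻¹·m⁻²·s³·A.
  J = N·m (work = force × distance),
      = kg·m²·s⁻².
  Ω = V/A (resistance = voltage per current),
      = kg·m²·s⁻³·A⁻².
  lm = cd·sr = cd (luminous flux; sr is dimensionless).
  So lm⁻¹ = cd⁻¹.
  Hz = 1/s = s⁻¹ (frequency is cycles per second).
  So Hz⁻¹ = s.
  N = kg·m/s² = kg·m·s⁻² (force = mass × acceleration).
  So N⁻¹ = kg⁻¹·m⁻¹·s².
  C = A·s = s·A (charge = current × time).
  So C⁻¹ = s⁻¹·A⁻¹.
  Combining: s·H⁻¹·V⁻¹·J·Ω·lm⁻¹·Hz⁻¹·N⁻¹·C⁻¹ = s · (kg⁻¹·m⁻²·s²·A²) · (kg⁻¹·m⁻²·s³·A) · (kg·m²·s⁻²) · (kg·m²·s⁻³·A⁻²) · cd⁻¹ · s · (kg⁻¹·m⁻¹·s²) · (s⁻¹·A⁻¹) = kg⁻¹·m⁻¹·s³·cd⁻¹.
Both reduce to kg⁻¹·m⁻¹·s³·cd⁻¹.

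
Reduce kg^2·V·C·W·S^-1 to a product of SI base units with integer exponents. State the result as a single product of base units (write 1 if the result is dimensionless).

V = W/A (potential = power per current),
    = kg·m²·s⁻³·A⁻¹.
C = A·s = s·A (charge = current × time).
W = J/s (power = energy per time),
    = kg·m²·s⁻³.
S = 1/Ω (conductance is reciprocal resistance),
    = kg⁻¹·m⁻²·s³·A².
So S⁻¹ = kg·m²·s⁻³·A⁻².
Combining: kg²·V·C·W·S⁻¹ = kg² · (kg·m²·s⁻³·A⁻¹) · (s·A) · (kg·m²·s⁻³) · (kg·m²·s⁻³·A⁻²) = kg⁵·m⁶·s⁻⁸·A⁻².

kg⁵·m⁶·s⁻⁸·A⁻²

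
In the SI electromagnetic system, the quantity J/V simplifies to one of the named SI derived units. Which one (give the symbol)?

C

V = kg·m²·s⁻³·A⁻¹.
So V⁻¹ = kg⁻¹·m⁻²·s³·A.
J = kg·m²·s⁻².
Combining: V⁻¹·J = (kg⁻¹·m⁻²·s³·A) · (kg·m²·s⁻²) = s·A.
s·A is the base-SI form of the coulomb.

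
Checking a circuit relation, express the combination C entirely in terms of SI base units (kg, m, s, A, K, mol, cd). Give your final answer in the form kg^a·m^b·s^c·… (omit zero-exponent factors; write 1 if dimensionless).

s·A

C = A·s = s·A (charge = current × time).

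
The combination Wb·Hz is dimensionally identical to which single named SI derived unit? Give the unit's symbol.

V

Wb = V·s (flux: a volt is a weber per second),
    = kg·m²·s⁻²·A⁻¹.
Hz = 1/s = s⁻¹ (frequency is cycles per second).
Combining: Wb·Hz = (kg·m²·s⁻²·A⁻¹) · s⁻¹ = kg·m²·s⁻³·A⁻¹.
kg·m²·s⁻³·A⁻¹ is the base-SI form of the volt.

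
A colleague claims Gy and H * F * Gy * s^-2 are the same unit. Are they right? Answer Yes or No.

Left side:
  Gy = J/kg (absorbed dose = energy per mass),
      = m²·s⁻².
Right side:
  H = Wb/A (inductance = flux per current),
      = kg·m²·s⁻²·A⁻².
  F = C/V (capacitance = charge per voltage),
      = A·s/(kg·m²·s⁻³·A⁻¹) (substituting C and V),
      = kg⁻¹·m⁻²·s⁴·A².
  Gy = J/kg (absorbed dose = energy per mass),
      = m²·s⁻².
  Combining: H·F·Gy·s⁻² = (kg·m²·s⁻²·A⁻²) · (kg⁻¹·m⁻²·s⁴·A²) · (m²·s⁻²) · s⁻² = m²·s⁻².
Both reduce to m²·s⁻².

Yes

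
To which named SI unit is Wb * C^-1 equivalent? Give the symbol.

Wb = kg·m²·s⁻²·A⁻¹.
C = s·A.
So C⁻¹ = s⁻¹·A⁻¹.
Combining: Wb·C⁻¹ = (kg·m²·s⁻²·A⁻¹) · (s⁻¹·A⁻¹) = kg·m²·s⁻³·A⁻².
kg·m²·s⁻³·A⁻² is the base-SI form of the ohm.

Ω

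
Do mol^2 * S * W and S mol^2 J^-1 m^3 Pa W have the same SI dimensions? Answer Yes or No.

Left side:
  S = 1/Ω (conductance is reciprocal resistance),
      = kg⁻¹·m⁻²·s³·A².
  W = J/s (power = energy per time),
      = kg·m²·s⁻³.
  Combining: mol²·S·W = mol² · (kg⁻¹·m⁻²·s³·A²) · (kg·m²·s⁻³) = A²·mol².
Right side:
  S = 1/Ω (conductance is reciprocal resistance),
      = kg⁻¹·m⁻²·s³·A².
  J = N·m (work = force × distance),
      = kg·m²·s⁻².
  So J⁻¹ = kg⁻¹·m⁻²·s².
  Pa = N/m² (pressure = force per area),
      = kg·m⁻¹·s⁻².
  W = J/s (power = energy per time),
      = kg·m²·s⁻³.
  Combining: S·mol²·J⁻¹·m³·Pa·W = (kg⁻¹·m⁻²·s³·A²) · mol² · (kg⁻¹·m⁻²·s²) · m³ · (kg·m⁻¹·s⁻²) · (kg·m²·s⁻³) = A²·mol².
Both reduce to A²·mol².

Yes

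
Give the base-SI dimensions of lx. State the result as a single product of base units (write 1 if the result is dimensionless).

m⁻²·cd

lx = lm/m² (illuminance = luminous flux per area),
    = m⁻²·cd.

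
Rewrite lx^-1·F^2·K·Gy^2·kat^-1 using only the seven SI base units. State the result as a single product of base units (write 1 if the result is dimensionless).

lx = m⁻²·cd.
So lx⁻¹ = m²·cd⁻¹.
F = kg⁻¹·m⁻²·s⁴·A².
So F² = kg⁻²·m⁻⁴·s⁸·A⁴.
Gy = m²·s⁻².
So Gy² = m⁴·s⁻⁴.
kat = s⁻¹·mol.
So kat⁻¹ = s·mol⁻¹.
Combining: lx⁻¹·F²·K·Gy²·kat⁻¹ = (m²·cd⁻¹) · (kg⁻²·m⁻⁴·s⁸·A⁴) · K · (m⁴·s⁻⁴) · (s·mol⁻¹) = kg⁻²·m²·s⁵·A⁴·K·mol⁻¹·cd⁻¹.

kg⁻²·m²·s⁵·A⁴·K·mol⁻¹·cd⁻¹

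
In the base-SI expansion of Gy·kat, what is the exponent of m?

2

Gy = m²·s⁻².
kat = s⁻¹·mol.
Combining: Gy·kat = (m²·s⁻²) · (s⁻¹·mol) = m²·s⁻³·mol.
The exponent of m is 2.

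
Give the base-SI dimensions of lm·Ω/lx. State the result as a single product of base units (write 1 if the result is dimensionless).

kg·m⁴·s⁻³·A⁻²

lm = cd·sr = cd (luminous flux; sr is dimensionless).
lx = lm/m² (illuminance = luminous flux per area),
    = m⁻²·cd.
So lx⁻¹ = m²·cd⁻¹.
Ω = V/A (resistance = voltage per current),
    = kg·m²·s⁻³·A⁻².
Combining: lm·lx⁻¹·Ω = cd · (m²·cd⁻¹) · (kg·m²·s⁻³·A⁻²) = kg·m⁴·s⁻³·A⁻².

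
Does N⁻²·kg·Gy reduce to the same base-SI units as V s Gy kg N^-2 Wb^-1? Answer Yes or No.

Left side:
  N = kg·m/s² = kg·m·s⁻² (force = mass × acceleration).
  So N⁻² = kg⁻²·m⁻²·s⁴.
  Gy = J/kg (absorbed dose = energy per mass),
      = m²·s⁻².
  Combining: N⁻²·kg·Gy = (kg⁻²·m⁻²·s⁴) · kg · (m²·s⁻²) = kg⁻¹·s².
Right side:
  V = W/A (potential = power per current),
      = kg·m²·s⁻³·A⁻¹.
  Gy = J/kg (absorbed dose = energy per mass),
      = m²·s⁻².
  N = kg·m/s² = kg·m·s⁻² (force = mass × acceleration).
  So N⁻² = kg⁻²·m⁻²·s⁴.
  Wb = V·s (flux: a volt is a weber per second),
      = kg·m²·s⁻²·A⁻¹.
  So Wb⁻¹ = kg⁻¹·m⁻²·s²·A.
  Combining: V·s·Gy·kg·N⁻²·Wb⁻¹ = (kg·m²·s⁻³·A⁻¹) · s · (m²·s⁻²) · kg · (kg⁻²·m⁻²·s⁴) · (kg⁻¹·m⁻²·s²·A) = kg⁻¹·s².
Both reduce to kg⁻¹·s².

Yes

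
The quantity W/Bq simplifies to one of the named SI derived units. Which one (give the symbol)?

J

W = J/s (power = energy per time),
    = kg·m²·s⁻³.
Bq = 1/s = s⁻¹ (activity is decays per second).
So Bq⁻¹ = s.
Combining: W·Bq⁻¹ = (kg·m²·s⁻³) · s = kg·m²·s⁻².
kg·m²·s⁻² is the base-SI form of the joule.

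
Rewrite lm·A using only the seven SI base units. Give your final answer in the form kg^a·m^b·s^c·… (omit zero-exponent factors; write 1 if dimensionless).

A·cd

lm = cd.
Combining: lm·A = cd · A = A·cd.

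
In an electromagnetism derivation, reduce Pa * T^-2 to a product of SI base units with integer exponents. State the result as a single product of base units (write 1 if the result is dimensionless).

Pa = kg·m⁻¹·s⁻².
T = kg·s⁻²·A⁻¹.
So T⁻² = kg⁻²·s⁴·A².
Combining: Pa·T⁻² = (kg·m⁻¹·s⁻²) · (kg⁻²·s⁴·A²) = kg⁻¹·m⁻¹·s²·A².

kg⁻¹·m⁻¹·s²·A²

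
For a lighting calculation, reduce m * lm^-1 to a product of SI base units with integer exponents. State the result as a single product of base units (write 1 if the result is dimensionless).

m·cd⁻¹

lm = cd.
So lm⁻¹ = cd⁻¹.
Combining: m·lm⁻¹ = m · cd⁻¹ = m·cd⁻¹.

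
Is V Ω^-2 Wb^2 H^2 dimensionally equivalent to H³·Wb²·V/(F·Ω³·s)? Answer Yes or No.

No

Left side:
  V = kg·m²·s⁻³·A⁻¹.
  Ω = kg·m²·s⁻³·A⁻².
  So Ω⁻² = kg⁻²·m⁻⁴·s⁶·A⁴.
  Wb = kg·m²·s⁻²·A⁻¹.
  So Wb² = kg²·m⁴·s⁻⁴·A⁻².
  H = kg·m²·s⁻²·A⁻².
  So H² = kg²·m⁴·s⁻⁴·A⁻⁴.
  Combining: V·Ω⁻²·Wb²·H² = (kg·m²·s⁻³·A⁻¹) · (kg⁻²·m⁻⁴·s⁶·A⁴) · (kg²·m⁴·s⁻⁴·A⁻²) · (kg²·m⁴·s⁻⁴·A⁻⁴) = kg³·m⁶·s⁻⁵·A⁻³.
Right side:
  H = Wb/A (inductance = flux per current),
      = kg·m²·s⁻²·A⁻².
  So H³ = kg³·m⁶·s⁻⁶·A⁻⁶.
  F = C/V (capacitance = charge per voltage),
      = A·s/(kg·m²·s⁻³·A⁻¹) (substituting C and V),
      = kg⁻¹·m⁻²·s⁴·A².
  So F⁻¹ = kg·m²·s⁻⁴·A⁻².
  Ω = V/A (resistance = voltage per current),
      = kg·m²·s⁻³·A⁻².
  So Ω⁻³ = kg⁻³·m⁻⁶·s⁹·A⁶.
  Wb = V·s (flux: a volt is a weber per second),
      = kg·m²·s⁻²·A⁻¹.
  So Wb² = kg²·m⁴·s⁻⁴·A⁻².
  V = W/A (potential = power per current),
      = kg·m²·s⁻³·A⁻¹.
  Combining: H³·F⁻¹·Ω⁻³·Wb²·V·s⁻¹ = (kg³·m⁶·s⁻⁶·A⁻⁶) · (kg·m²·s⁻⁴·A⁻²) · (kg⁻³·m⁻⁶·s⁹·A⁶) · (kg²·m⁴·s⁻⁴·A⁻²) · (kg·m²·s⁻³·A⁻¹) · s⁻¹ = kg⁴·m⁸·s⁻⁹·A⁻⁵.
Left is kg³·m⁶·s⁻⁵·A⁻³; right is kg⁴·m⁸·s⁻⁹·A⁻⁵ — different.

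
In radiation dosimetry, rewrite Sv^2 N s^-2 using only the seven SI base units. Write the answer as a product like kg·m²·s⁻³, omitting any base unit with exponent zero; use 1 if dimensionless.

Sv = J/kg (equivalent dose = energy per mass),
    = m²·s⁻².
So Sv² = m⁴·s⁻⁴.
N = kg·m/s² = kg·m·s⁻² (force = mass × acceleration).
Combining: Sv²·N·s⁻² = (m⁴·s⁻⁴) · (kg·m·s⁻²) · s⁻² = kg·m⁵·s⁻⁸.

kg·m⁵·s⁻⁸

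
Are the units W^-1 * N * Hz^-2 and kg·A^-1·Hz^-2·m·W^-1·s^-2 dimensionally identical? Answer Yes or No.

No

Left side:
  W = J/s (power = energy per time),
      = kg·m²·s⁻³.
  So W⁻¹ = kg⁻¹·m⁻²·s³.
  N = kg·m/s² = kg·m·s⁻² (force = mass × acceleration).
  Hz = 1/s = s⁻¹ (frequency is cycles per second).
  So Hz⁻² = s².
  Combining: W⁻¹·N·Hz⁻² = (kg⁻¹·m⁻²·s³) · (kg·m·s⁻²) · s² = m⁻¹·s³.
Right side:
  Hz = 1/s = s⁻¹ (frequency is cycles per second).
  So Hz⁻² = s².
  W = J/s (power = energy per time),
      = kg·m²·s⁻³.
  So W⁻¹ = kg⁻¹·m⁻²·s³.
  Combining: kg·A⁻¹·Hz⁻²·m·W⁻¹·s⁻² = kg · A⁻¹ · s² · m · (kg⁻¹·m⁻²·s³) · s⁻² = m⁻¹·s³·A⁻¹.
Left is m⁻¹·s³; right is m⁻¹·s³·A⁻¹ — different.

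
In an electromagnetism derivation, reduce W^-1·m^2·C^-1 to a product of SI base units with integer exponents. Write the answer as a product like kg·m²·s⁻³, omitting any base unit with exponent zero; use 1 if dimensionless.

W = J/s (power = energy per time),
    = kg·m²·s⁻³.
So W⁻¹ = kg⁻¹·m⁻²·s³.
C = A·s = s·A (charge = current × time).
So C⁻¹ = s⁻¹·A⁻¹.
Combining: W⁻¹·m²·C⁻¹ = (kg⁻¹·m⁻²·s³) · m² · (s⁻¹·A⁻¹) = kg⁻¹·s²·A⁻¹.

kg⁻¹·s²·A⁻¹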